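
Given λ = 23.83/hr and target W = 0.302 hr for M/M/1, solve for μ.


W = 1/(μ−λ) ⇒ μ − λ = 1/W = 1/0.302 = 3.3113
μ = λ + 1/W = 23.83 + 3.3113 = 27.1413 per hr

Final: 27.1413 /hr


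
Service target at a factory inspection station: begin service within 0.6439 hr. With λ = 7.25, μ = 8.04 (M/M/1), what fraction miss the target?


ρ = 7.25/8.04 = 0.9017
P(Wq > t) = ρ·e^{−(μ−λ)t} = 0.9017·e^{−0.5087}
= 0.9017·0.601288 = 0.542206

Final: 0.542206


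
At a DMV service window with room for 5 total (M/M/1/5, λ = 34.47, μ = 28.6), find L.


ρ = 34.47/28.6 = 1.2052
L = ρ[1 − (K+1)ρ^K + Kρ^(K+1)] / [(1−ρ)(1−ρ^(K+1))]
Numerator: 1.2052·(1 − 6·2.543175 + 5·3.065148) = 1.285625
Denominator: (-0.2052)·(-2.065148) = 0.423861
L = 1.285625/0.423861 = 3.0331

Final: 3.0331


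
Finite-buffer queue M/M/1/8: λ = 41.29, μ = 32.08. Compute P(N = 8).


ρ = λ/μ = 41.29/32.08 = 1.2871
P_K = (1−ρ)ρ^K/(1−ρ^(K+1)) = (-0.2871·7.531547)/(1 − 9.693815)
= -2.162268/-8.693815 = 0.248713

Final: 0.248713


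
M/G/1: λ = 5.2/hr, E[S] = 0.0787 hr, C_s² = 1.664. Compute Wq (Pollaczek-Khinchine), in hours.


ρ = λ·E[S] = 5.2·0.0787 = 0.4092
E[S²] = E[S]²(1+C_s²) = 0.0787²·(1+1.664) = 0.016500
Wq = λ·E[S²]/(2(1−ρ)) = 5.2·0.016500/(2·0.5908) = 0.07262 hr

Final: 0.07262 hr


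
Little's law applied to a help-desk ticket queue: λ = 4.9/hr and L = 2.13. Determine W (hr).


W = L/λ = 2.13/4.9 = 0.4347 hr

Final: 0.4347 hr


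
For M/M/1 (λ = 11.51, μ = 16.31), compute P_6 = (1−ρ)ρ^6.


ρ = 11.51/16.31 = 0.7057
P_n = (1−ρ)·ρ^n = (1 − 0.7057)·0.7057^6 = 0.2943·0.123517 = 0.036351

Final: 0.036351


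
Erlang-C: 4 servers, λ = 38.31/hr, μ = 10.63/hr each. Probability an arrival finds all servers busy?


a = λ/μ = 3.6040; ρ = a/4 = 0.9010
P₀ = 0.011124 (from M/M/c formula)
C(c,a) = [a^c/(c!(1−ρ))]·P₀ = [168.70018/(24·0.09901)]·0.011124
= 70.99299·0.011124 = 0.789752

Final: 0.789752


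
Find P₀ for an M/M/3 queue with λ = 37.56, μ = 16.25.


a = λ/μ = 37.56/16.25 = 2.3114; ρ = a/c = 0.7705
Σ_{k=0}^{2} a^k/k! (terms k=0..2) = 1.00000 + 2.31138 + 2.67125 = 5.98263
Tail: a^3/(3!(1−ρ)) = 12.34857/(6·0.2295) = 8.96623
P₀ = 1/(5.98263 + 8.96623) = 1/14.94887 = 0.066895

Final: 0.066895


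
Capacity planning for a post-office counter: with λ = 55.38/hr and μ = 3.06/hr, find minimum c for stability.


Stability requires cμ > λ ⇔ c > λ/μ.
λ/μ = 55.38/3.06 = 18.0980
Minimum integer c = ⌊18.0980⌋ + 1 = 19
Check: 19·3.06 = 58.14 > 55.38, while 18·3.06 = 55.08 ≤ 55.38

Final: 19 servers


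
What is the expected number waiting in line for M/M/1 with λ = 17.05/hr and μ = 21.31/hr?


ρ = 17.05/21.31 = 0.8001
Lq = ρ²/(1−ρ) = 0.6402/0.1999 = 3.2023

Final: 3.2023


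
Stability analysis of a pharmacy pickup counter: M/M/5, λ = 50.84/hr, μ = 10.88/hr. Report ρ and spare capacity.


Total capacity cμ = 5·10.88 = 54.40/hr
ρ = λ/(cμ) = 50.84/54.40 = 0.9346
Stable ⇔ ρ < 1: YES
Spare capacity = cμ − λ = 54.40 − 50.84 = 3.56/hr

Final: ρ = 0.9346; stable; margin = 3.56/hr


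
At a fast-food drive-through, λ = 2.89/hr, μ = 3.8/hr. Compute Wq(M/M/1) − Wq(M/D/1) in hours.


ρ = 2.89/3.8 = 0.7605
Wq(M/M/1) = ρ/(μ−λ) = 0.7605/0.9100 = 0.83574 hr
Wq(M/D/1) = ρ/(2(μ−λ)) = 0.41787 hr
Savings = 0.83574 − 0.41787 = 0.41787 hr

Final: 0.41787 hr


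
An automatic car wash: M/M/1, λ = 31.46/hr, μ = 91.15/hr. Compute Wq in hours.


ρ = 31.46/91.15 = 0.3451
Wq = ρ/(μ−λ) = 0.3451/(91.15 − 31.46) = 0.3451/59.69 = 0.005782 hr

Final: 0.005782 hr


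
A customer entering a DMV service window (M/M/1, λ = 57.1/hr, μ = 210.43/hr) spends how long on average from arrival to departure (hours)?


W = 1/(μ−λ) = 1/(210.43 − 57.1) = 1/153.33 = 0.006522 hr

Final: 0.006522 hr


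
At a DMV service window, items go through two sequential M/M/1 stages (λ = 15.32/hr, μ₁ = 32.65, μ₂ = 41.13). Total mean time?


Each node sees arrival rate λ = 15.32/hr (tandem ⇒ throughput preserved).
W₁ = 1/(μ₁−λ) = 1/(32.65−15.32) = 0.05770 hr
W₂ = 1/(μ₂−λ) = 1/(41.13−15.32) = 0.03874 hr
W_total = W₁ + W₂ = 0.05770 + 0.03874 = 0.09645 hr

Final: 0.09645 hr


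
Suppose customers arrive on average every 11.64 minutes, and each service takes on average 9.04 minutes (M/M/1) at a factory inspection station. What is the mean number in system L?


λ = 60/11.64 = 5.1546 /hr
μ = 60/9.04 = 6.6372 /hr
ρ = λ/μ = 5.1546/6.6372 = 0.7766
L = ρ/(1−ρ) = 0.7766/0.2234 = 3.4769

Final: 3.4769


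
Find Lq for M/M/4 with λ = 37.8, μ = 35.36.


a = λ/μ = 1.0690; ρ = a/4 = 0.2673
P₀ = 0.342671
Lq = P₀·a^c·ρ / (c!·(1−ρ)²) = 0.342671·1.30592·0.2673/(24·0.53692)
= 0.009281

Final: 0.009281


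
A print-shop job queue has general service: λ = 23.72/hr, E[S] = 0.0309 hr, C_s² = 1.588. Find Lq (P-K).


ρ = λ·E[S] = 23.72·0.0309 = 0.7329
Lq = ρ²(1+C_s²)/(2(1−ρ)) = 0.5372·(1+1.588)/(2·0.2671)
= 0.5372·2.5880/0.5341 = 2.60306

Final: 2.60306


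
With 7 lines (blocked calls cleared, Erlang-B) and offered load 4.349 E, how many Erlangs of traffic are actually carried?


B(7,4.349) = 0.081518 (Erlang-B)
Carried load = a(1 − B) = 4.349·(1 − 0.081518) = 4.349·0.918482 = 3.9945 E

Final: 3.9945 Erlangs


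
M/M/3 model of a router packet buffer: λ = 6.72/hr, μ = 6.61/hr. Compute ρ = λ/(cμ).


ρ = λ/(cμ) = 6.72/(3·6.61) = 6.72/19.83 = 0.3389

Final: 0.3389


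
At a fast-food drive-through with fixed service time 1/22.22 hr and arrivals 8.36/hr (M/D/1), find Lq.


ρ = 8.36/22.22 = 0.3762
M/D/1: Lq = ρ²/(2(1−ρ)) = 0.1416/(2·0.6238) = 0.11347

Final: 0.11347


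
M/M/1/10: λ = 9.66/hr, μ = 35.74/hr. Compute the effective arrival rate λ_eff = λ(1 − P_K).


ρ = 0.2703; P_K = (1−ρ)ρ^10/(1−ρ^11) = 0.000001518
λ_eff = λ(1 − P_K) = 9.66·(1 − 0.000001518) = 9.66·0.999998 = 9.6600 /hr

Final: 9.6600 /hr


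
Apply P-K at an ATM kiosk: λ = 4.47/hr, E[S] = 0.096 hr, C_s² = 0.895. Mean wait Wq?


ρ = λ·E[S] = 4.47·0.096 = 0.4291
E[S²] = E[S]²(1+C_s²) = 0.096²·(1+0.895) = 0.017464
Wq = λ·E[S²]/(2(1−ρ)) = 4.47·0.017464/(2·0.5709) = 0.06837 hr

Final: 0.06837 hr


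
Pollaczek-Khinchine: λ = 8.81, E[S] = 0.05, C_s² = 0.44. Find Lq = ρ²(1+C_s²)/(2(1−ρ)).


ρ = λ·E[S] = 8.81·0.05 = 0.4405
Lq = ρ²(1+C_s²)/(2(1−ρ)) = 0.1940·(1+0.44)/(2·0.5595)
= 0.1940·1.4400/1.1190 = 0.24970

Final: 0.24970


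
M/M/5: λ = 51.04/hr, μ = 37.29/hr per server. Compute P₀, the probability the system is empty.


a = λ/μ = 51.04/37.29 = 1.3687; ρ = a/c = 0.2737
Σ_{k=0}^{4} a^k/k! (terms k=0..4) = 1.00000 + 1.36873 + 0.93671 + 0.42737 + 0.14624 = 3.87905
Tail: a^5/(5!(1−ρ)) = 4.80387/(120·0.7263) = 0.05512
P₀ = 1/(3.87905 + 0.05512) = 1/3.93417 = 0.254183

Final: 0.254183


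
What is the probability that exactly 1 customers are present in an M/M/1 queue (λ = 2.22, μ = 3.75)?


ρ = 2.22/3.75 = 0.5920
P_n = (1−ρ)·ρ^n = (1 − 0.5920)·0.5920^1 = 0.4080·0.592000 = 0.241536

Final: 0.241536


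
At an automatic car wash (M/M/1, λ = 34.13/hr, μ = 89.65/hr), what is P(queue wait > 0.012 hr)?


ρ = 34.13/89.65 = 0.3807
P(Wq > t) = ρ·e^{−(μ−λ)t} = 0.3807·e^{−0.6662}
= 0.3807·0.513636 = 0.195543

Final: 0.195543


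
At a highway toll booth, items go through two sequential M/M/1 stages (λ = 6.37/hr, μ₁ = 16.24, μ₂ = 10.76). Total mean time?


Each node sees arrival rate λ = 6.37/hr (tandem ⇒ throughput preserved).
W₁ = 1/(μ₁−λ) = 1/(16.24−6.37) = 0.10132 hr
W₂ = 1/(μ₂−λ) = 1/(10.76−6.37) = 0.22779 hr
W_total = W₁ + W₂ = 0.10132 + 0.22779 = 0.32911 hr

Final: 0.32911 hr


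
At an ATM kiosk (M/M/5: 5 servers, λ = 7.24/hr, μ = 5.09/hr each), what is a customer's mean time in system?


a = 1.4224; ρ = 0.2845; P₀ = 0.240847
Lq = P₀·a^c·ρ/(c!(1−ρ)²) = 0.006493
Wq = Lq/λ = 0.006493/7.24 = 0.0008969 hr
W = Wq + 1/μ = 0.0008969 + 0.19646 = 0.19736 hr

Final: 0.19736 hr


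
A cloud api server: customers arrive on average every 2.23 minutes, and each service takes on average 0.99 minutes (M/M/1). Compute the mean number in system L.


λ = 60/2.23 = 26.9058 /hr
μ = 60/0.99 = 60.6061 /hr
ρ = λ/μ = 26.9058/60.6061 = 0.4439
L = ρ/(1−ρ) = 0.4439/0.5561 = 0.7984

Final: 0.7984


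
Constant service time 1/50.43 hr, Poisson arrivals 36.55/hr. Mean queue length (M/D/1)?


ρ = 36.55/50.43 = 0.7248
M/D/1: Lq = ρ²/(2(1−ρ)) = 0.5253/(2·0.2752) = 0.95426

Final: 0.95426


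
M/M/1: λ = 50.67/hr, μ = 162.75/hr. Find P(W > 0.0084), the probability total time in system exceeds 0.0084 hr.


W ~ Exponential(μ−λ) for M/M/1.
μ − λ = 162.75 − 50.67 = 112.0800
P(W > t) = e^{−(μ−λ)t} = e^{−0.9415} = 0.390053

Final: 0.390053


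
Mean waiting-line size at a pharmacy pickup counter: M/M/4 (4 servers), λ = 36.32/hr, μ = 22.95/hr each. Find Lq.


a = λ/μ = 1.5826; ρ = a/4 = 0.3956
P₀ = 0.202926
Lq = P₀·a^c·ρ / (c!·(1−ρ)²) = 0.202926·6.27267·0.3956/(24·0.36525)
= 0.05745

Final: 0.05745


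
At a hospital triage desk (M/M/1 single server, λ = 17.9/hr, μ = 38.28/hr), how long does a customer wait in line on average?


ρ = 17.9/38.28 = 0.4676
Wq = ρ/(μ−λ) = 0.4676/(38.28 − 17.9) = 0.4676/20.38 = 0.02294 hr

Final: 0.02294 hr


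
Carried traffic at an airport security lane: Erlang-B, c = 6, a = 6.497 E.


B(6,6.497) = 0.298900 (Erlang-B)
Carried load = a(1 − B) = 6.497·(1 − 0.298900) = 6.497·0.701100 = 4.5550 E

Final: 4.5550 Erlangs


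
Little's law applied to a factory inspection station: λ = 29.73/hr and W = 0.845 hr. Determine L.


L = λW = 29.73·0.845 = 25.1218

Final: 25.1218


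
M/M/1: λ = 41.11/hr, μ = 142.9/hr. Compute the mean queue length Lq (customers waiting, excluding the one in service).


ρ = 41.11/142.9 = 0.2877
Lq = ρ²/(1−ρ) = 0.08276/0.7123 = 0.1162

Final: 0.1162


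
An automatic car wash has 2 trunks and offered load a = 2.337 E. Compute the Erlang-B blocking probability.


B(c,a) = (a^c/c!) / Σ_{k=0}^{c} a^k/k!
a^2/2! = 2.730785
Σ terms (k=0..2): 1.00000 + 2.33700 + 2.73078 = 6.067785
B = 2.730785/6.067785 = 0.450046

Final: 0.450046


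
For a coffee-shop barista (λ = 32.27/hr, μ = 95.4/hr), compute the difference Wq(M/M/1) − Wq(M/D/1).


ρ = 32.27/95.4 = 0.3383
Wq(M/M/1) = ρ/(μ−λ) = 0.3383/63.13 = 0.005358 hr
Wq(M/D/1) = ρ/(2(μ−λ)) = 0.002679 hr
Savings = 0.005358 − 0.002679 = 0.002679 hr

Final: 0.002679 hr


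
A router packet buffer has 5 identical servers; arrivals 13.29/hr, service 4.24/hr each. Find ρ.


ρ = λ/(cμ) = 13.29/(5·4.24) = 13.29/21.20 = 0.6269

Final: 0.6269


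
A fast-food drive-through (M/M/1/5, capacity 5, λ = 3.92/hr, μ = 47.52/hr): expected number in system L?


ρ = 3.92/47.52 = 0.08249
L = ρ[1 − (K+1)ρ^K + Kρ^(K+1)] / [(1−ρ)(1−ρ^(K+1))]
Numerator: 0.08249·(1 − 6·0.000003820 + 5·0.0000003151) = 0.082490
Denominator: (0.9175)·(1.000000) = 0.917508
L = 0.082490/0.917508 = 0.08991

Final: 0.08991


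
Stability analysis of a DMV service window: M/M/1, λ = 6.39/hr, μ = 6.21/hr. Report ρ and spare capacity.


Total capacity cμ = 1·6.21 = 6.21/hr
ρ = λ/(cμ) = 6.39/6.21 = 1.0290
Stable ⇔ ρ < 1: NO
Spare capacity = cμ − λ = 6.21 − 6.39 = -0.18/hr

Final: ρ = 1.0290; unstable; margin = -0.18/hr


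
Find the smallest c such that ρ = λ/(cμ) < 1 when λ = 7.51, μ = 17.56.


Stability requires cμ > λ ⇔ c > λ/μ.
λ/μ = 7.51/17.56 = 0.4277
Minimum integer c = ⌊0.4277⌋ + 1 = 1
Check: 1·17.56 = 17.56 > 7.51, while 0·17.56 = 0.00 ≤ 7.51

Final: 1 servers


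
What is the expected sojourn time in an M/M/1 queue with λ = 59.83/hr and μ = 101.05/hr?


W = 1/(μ−λ) = 1/(101.05 − 59.83) = 1/41.22 = 0.02426 hr

Final: 0.02426 hr


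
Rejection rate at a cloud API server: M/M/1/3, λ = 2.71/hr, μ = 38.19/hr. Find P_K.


ρ = λ/μ = 2.71/38.19 = 0.07096
P_K = (1−ρ)ρ^K/(1−ρ^(K+1)) = (0.9290·0.0003573)/(1 − 0.00002536)
= 0.0003320/0.999975 = 0.0003320

Final: 0.0003320


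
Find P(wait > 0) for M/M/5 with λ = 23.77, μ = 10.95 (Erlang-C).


a = λ/μ = 2.1708; ρ = a/5 = 0.4342
P₀ = 0.112779 (from M/M/c formula)
C(c,a) = [a^c/(c!(1−ρ))]·P₀ = [48.20314/(120·0.5658)]·0.112779
= 0.70990·0.112779 = 0.080062

Final: 0.080062


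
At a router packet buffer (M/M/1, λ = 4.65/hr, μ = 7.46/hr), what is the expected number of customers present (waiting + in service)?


ρ = λ/μ = 4.65/7.46 = 0.6233
L = ρ/(1−ρ) = 0.6233/(1 − 0.6233) = 0.6233/0.3767 = 1.6548

Final: 1.6548


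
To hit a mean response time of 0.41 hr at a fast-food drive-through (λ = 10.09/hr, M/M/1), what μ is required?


W = 1/(μ−λ) ⇒ μ − λ = 1/W = 1/0.41 = 2.4390
μ = λ + 1/W = 10.09 + 2.4390 = 12.5290 per hr

Final: 12.5290 /hr


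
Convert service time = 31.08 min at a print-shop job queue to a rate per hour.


μ = 1/(service time) in consistent units.
1 hour = 60 min, so μ = 60/31.08 = 1.9305 per hour

Final: 1.9305 /hr


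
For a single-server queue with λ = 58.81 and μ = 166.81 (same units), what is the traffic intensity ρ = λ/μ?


ρ = λ/μ = 58.81/166.81 = 0.3526

Final: 0.3526


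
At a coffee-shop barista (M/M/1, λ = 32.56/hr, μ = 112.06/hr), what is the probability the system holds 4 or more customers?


ρ = 32.56/112.06 = 0.2906
P(N ≥ n) = ρ^n = 0.2906^4 = 0.007127

Final: 0.007127


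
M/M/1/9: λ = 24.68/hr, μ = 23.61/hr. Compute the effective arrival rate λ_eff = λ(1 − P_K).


ρ = 1.0453; P_K = (1−ρ)ρ^9/(1−ρ^10) = 0.121090
λ_eff = λ(1 − P_K) = 24.68·(1 − 0.121090) = 24.68·0.878910 = 21.6915 /hr

Final: 21.6915 /hr


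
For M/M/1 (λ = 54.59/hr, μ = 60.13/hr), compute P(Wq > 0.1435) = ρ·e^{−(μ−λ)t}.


ρ = 54.59/60.13 = 0.9079
P(Wq > t) = ρ·e^{−(μ−λ)t} = 0.9079·e^{−0.7950}
= 0.9079·0.451586 = 0.409979

Final: 0.409979


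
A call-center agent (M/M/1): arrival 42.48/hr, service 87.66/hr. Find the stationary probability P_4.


ρ = 42.48/87.66 = 0.4846
P_n = (1−ρ)·ρ^n = (1 − 0.4846)·0.4846^4 = 0.5154·0.055148 = 0.028423

Final: 0.028423


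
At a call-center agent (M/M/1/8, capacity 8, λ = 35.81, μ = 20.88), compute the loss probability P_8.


ρ = λ/μ = 35.81/20.88 = 1.7150
P_K = (1−ρ)ρ^K/(1−ρ^(K+1)) = (-0.7150·74.849795)/(1 − 128.370266)
= -53.520471/-127.370266 = 0.420196

Final: 0.420196


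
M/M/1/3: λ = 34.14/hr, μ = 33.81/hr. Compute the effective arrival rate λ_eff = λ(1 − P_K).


ρ = 1.0098; P_K = (1−ρ)ρ^3/(1−ρ^4) = 0.253654
λ_eff = λ(1 − P_K) = 34.14·(1 − 0.253654) = 34.14·0.746346 = 25.4802 /hr

Final: 25.4802 /hr


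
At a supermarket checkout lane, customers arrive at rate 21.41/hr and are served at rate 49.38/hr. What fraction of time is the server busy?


ρ = λ/μ = 21.41/49.38 = 0.4336

Final: 0.4336


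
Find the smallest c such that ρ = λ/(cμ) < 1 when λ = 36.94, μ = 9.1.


Stability requires cμ > λ ⇔ c > λ/μ.
λ/μ = 36.94/9.1 = 4.0593
Minimum integer c = ⌊4.0593⌋ + 1 = 5
Check: 5·9.1 = 45.50 > 36.94, while 4·9.1 = 36.40 ≤ 36.94

Final: 5 servers


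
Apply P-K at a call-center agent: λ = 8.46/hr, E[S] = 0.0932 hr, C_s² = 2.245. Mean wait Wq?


ρ = λ·E[S] = 8.46·0.0932 = 0.7885
E[S²] = E[S]²(1+C_s²) = 0.0932²·(1+2.245) = 0.028187
Wq = λ·E[S²]/(2(1−ρ)) = 8.46·0.028187/(2·0.2115) = 0.56366 hr

Final: 0.56366 hr


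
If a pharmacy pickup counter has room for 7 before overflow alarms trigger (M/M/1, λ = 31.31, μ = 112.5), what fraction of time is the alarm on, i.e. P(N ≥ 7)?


ρ = 31.31/112.5 = 0.2783
P(N ≥ n) = ρ^n = 0.2783^7 = 0.0001293

Final: 0.0001293


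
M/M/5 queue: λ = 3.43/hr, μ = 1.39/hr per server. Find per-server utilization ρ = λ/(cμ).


ρ = λ/(cμ) = 3.43/(5·1.39) = 3.43/6.95 = 0.4935

Final: 0.4935


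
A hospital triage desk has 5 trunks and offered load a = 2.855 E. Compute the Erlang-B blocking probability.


B(c,a) = (a^c/c!) / Σ_{k=0}^{c} a^k/k!
a^5/5! = 1.580700
Σ terms (k=0..5): 1.00000 + 2.85500 + 4.07551 + 3.87853 + 2.76830 + 1.58070 = 16.158042
B = 1.580700/16.158042 = 0.097827

Final: 0.097827


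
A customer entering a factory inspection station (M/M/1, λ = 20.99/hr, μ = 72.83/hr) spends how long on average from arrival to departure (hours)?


W = 1/(μ−λ) = 1/(72.83 − 20.99) = 1/51.84 = 0.01929 hr

Final: 0.01929 hr


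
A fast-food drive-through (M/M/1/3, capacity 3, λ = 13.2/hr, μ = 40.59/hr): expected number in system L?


ρ = 13.2/40.59 = 0.3252
L = ρ[1 − (K+1)ρ^K + Kρ^(K+1)] / [(1−ρ)(1−ρ^(K+1))]
Numerator: 0.3252·(1 − 4·0.034393 + 3·0.011185) = 0.291377
Denominator: (0.6748)·(0.988815) = 0.667249
L = 0.291377/0.667249 = 0.4367

Final: 0.4367


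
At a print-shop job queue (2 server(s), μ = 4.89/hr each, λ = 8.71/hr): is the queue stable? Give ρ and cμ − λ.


Total capacity cμ = 2·4.89 = 9.78/hr
ρ = λ/(cμ) = 8.71/9.78 = 0.8906
Stable ⇔ ρ < 1: YES
Spare capacity = cμ − λ = 9.78 − 8.71 = 1.07/hr

Final: ρ = 0.8906; stable; margin = 1.07/hr


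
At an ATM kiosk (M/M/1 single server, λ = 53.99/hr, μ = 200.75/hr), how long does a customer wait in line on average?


ρ = 53.99/200.75 = 0.2689
Wq = ρ/(μ−λ) = 0.2689/(200.75 − 53.99) = 0.2689/146.76 = 0.001833 hr

Final: 0.001833 hr


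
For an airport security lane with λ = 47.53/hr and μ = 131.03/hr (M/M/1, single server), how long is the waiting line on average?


ρ = 47.53/131.03 = 0.3627
Lq = ρ²/(1−ρ) = 0.1316/0.6373 = 0.2065

Final: 0.2065


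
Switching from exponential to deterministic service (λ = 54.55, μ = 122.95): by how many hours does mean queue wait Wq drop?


ρ = 54.55/122.95 = 0.4437
Wq(M/M/1) = ρ/(μ−λ) = 0.4437/68.40 = 0.006486 hr
Wq(M/D/1) = ρ/(2(μ−λ)) = 0.003243 hr
Savings = 0.006486 − 0.003243 = 0.003243 hr

Final: 0.003243 hr


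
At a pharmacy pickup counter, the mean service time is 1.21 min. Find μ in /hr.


μ = 1/(service time) in consistent units.
1 hour = 60 min, so μ = 60/1.21 = 49.5868 per hour

Final: 49.5868 /hr


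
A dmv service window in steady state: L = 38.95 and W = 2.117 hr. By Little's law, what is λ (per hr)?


λ = L/W = 38.95/2.117 = 18.3987 /hr

Final: 18.3987 /hr


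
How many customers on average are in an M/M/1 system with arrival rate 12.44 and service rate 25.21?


ρ = λ/μ = 12.44/25.21 = 0.4935
L = ρ/(1−ρ) = 0.4935/(1 − 0.4935) = 0.4935/0.5065 = 0.9742

Final: 0.9742


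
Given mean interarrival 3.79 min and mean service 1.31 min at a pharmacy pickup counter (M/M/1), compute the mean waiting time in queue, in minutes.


λ = 60/3.79 = 15.8311 /hr
μ = 60/1.31 = 45.8015 /hr
ρ = λ/μ = 15.8311/45.8015 = 0.3456
Wq = ρ/(μ−λ) = 0.3456/(45.8015−15.8311) = 0.01153 hr
In minutes: 0.01153·60 = 0.6920 min

Final: 0.6920 min


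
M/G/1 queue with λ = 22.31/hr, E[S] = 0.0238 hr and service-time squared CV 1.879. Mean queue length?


ρ = λ·E[S] = 22.31·0.0238 = 0.5310
Lq = ρ²(1+C_s²)/(2(1−ρ)) = 0.2819·(1+1.879)/(2·0.4690)
= 0.2819·2.8790/0.9380 = 0.86531

Final: 0.86531


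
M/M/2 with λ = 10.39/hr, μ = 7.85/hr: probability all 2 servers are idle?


a = λ/μ = 10.39/7.85 = 1.3236; ρ = a/c = 0.6618
Σ_{k=0}^{1} a^k/k! (terms k=0..1) = 1.00000 + 1.32357 = 2.32357
Tail: a^2/(2!(1−ρ)) = 1.75183/(2·0.3382) = 2.58980
P₀ = 1/(2.32357 + 2.58980) = 1/4.91337 = 0.203526

Final: 0.203526


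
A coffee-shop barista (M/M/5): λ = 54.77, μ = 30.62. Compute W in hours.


a = 1.7887; ρ = 0.3577; P₀ = 0.166491
Lq = P₀·a^c·ρ/(c!(1−ρ)²) = 0.02203
Wq = Lq/λ = 0.02203/54.77 = 0.0004023 hr
W = Wq + 1/μ = 0.0004023 + 0.03266 = 0.03306 hr

Final: 0.03306 hr


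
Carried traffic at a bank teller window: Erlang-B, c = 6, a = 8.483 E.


B(6,8.483) = 0.415178 (Erlang-B)
Carried load = a(1 − B) = 8.483·(1 − 0.415178) = 8.483·0.584822 = 4.9610 E

Final: 4.9610 Erlangs


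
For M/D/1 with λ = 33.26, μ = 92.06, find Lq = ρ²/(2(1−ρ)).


ρ = 33.26/92.06 = 0.3613
M/D/1: Lq = ρ²/(2(1−ρ)) = 0.1305/(2·0.6387) = 0.10218

Final: 0.10218


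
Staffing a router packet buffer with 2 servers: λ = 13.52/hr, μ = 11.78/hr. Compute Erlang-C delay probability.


a = λ/μ = 1.1477; ρ = a/2 = 0.5739
P₀ = 0.270766 (from M/M/c formula)
C(c,a) = [a^c/(c!(1−ρ))]·P₀ = [1.31723/(2·0.4261)]·0.270766
= 1.54552·0.270766 = 0.418474

Final: 0.418474


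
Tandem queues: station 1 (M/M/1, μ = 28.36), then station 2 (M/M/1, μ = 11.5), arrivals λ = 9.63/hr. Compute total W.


Each node sees arrival rate λ = 9.63/hr (tandem ⇒ throughput preserved).
W₁ = 1/(μ₁−λ) = 1/(28.36−9.63) = 0.05339 hr
W₂ = 1/(μ₂−λ) = 1/(11.5−9.63) = 0.53476 hr
W_total = W₁ + W₂ = 0.05339 + 0.53476 = 0.58815 hr

Final: 0.58815 hr


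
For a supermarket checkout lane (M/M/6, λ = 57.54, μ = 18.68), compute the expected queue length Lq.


a = λ/μ = 3.0803; ρ = a/6 = 0.5134
P₀ = 0.045054
Lq = P₀·a^c·ρ / (c!·(1−ρ)²) = 0.045054·854.19675·0.5134/(720·0.23680)
= 0.11588

Final: 0.11588


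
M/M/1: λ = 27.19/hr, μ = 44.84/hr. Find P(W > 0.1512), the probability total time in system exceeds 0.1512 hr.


W ~ Exponential(μ−λ) for M/M/1.
μ − λ = 44.84 − 27.19 = 17.6500
P(W > t) = e^{−(μ−λ)t} = e^{−2.6687} = 0.069344

Final: 0.069344


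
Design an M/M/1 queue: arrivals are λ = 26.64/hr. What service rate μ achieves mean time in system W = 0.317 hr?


W = 1/(μ−λ) ⇒ μ − λ = 1/W = 1/0.317 = 3.1546
μ = λ + 1/W = 26.64 + 3.1546 = 29.7946 per hr

Final: 29.7946 /hr


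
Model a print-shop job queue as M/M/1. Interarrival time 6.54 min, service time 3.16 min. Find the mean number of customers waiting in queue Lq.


λ = 60/6.54 = 9.1743 /hr
μ = 60/3.16 = 18.9873 /hr
ρ = λ/μ = 9.1743/18.9873 = 0.4832
Lq = ρ²/(1−ρ) = 0.2335/0.5168 = 0.4517

Final: 0.4517


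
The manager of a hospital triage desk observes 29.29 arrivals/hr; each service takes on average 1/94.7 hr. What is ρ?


ρ = λ/μ = 29.29/94.7 = 0.3093

Final: 0.3093


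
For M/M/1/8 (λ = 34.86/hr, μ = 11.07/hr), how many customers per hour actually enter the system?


ρ = 3.1491; P_K = (1−ρ)ρ^8/(1−ρ^9) = 0.682466
λ_eff = λ(1 − P_K) = 34.86·(1 − 0.682466) = 34.86·0.317534 = 11.0692 /hr

Final: 11.0692 /hr


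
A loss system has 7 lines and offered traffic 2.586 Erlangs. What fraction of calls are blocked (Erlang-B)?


B(c,a) = (a^c/c!) / Σ_{k=0}^{c} a^k/k!
a^7/7! = 0.153451
Σ terms (k=0..7): 1.00000 + 2.58600 + 3.34370 + 2.88227 + 1.86339 + 0.96374 + 0.41537 + 0.15345 = 13.207919
B = 0.153451/13.207919 = 0.011618

Final: 0.011618


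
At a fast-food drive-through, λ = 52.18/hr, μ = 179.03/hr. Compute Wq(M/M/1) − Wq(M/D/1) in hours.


ρ = 52.18/179.03 = 0.2915
Wq(M/M/1) = ρ/(μ−λ) = 0.2915/126.85 = 0.002298 hr
Wq(M/D/1) = ρ/(2(μ−λ)) = 0.001149 hr
Savings = 0.002298 − 0.001149 = 0.001149 hr

Final: 0.001149 hr


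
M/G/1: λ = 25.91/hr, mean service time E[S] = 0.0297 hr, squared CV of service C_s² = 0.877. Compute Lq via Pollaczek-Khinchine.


ρ = λ·E[S] = 25.91·0.0297 = 0.7695
Lq = ρ²(1+C_s²)/(2(1−ρ)) = 0.5922·(1+0.877)/(2·0.2305)
= 0.5922·1.8770/0.4609 = 2.41136

Final: 2.41136


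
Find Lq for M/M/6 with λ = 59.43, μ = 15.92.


a = λ/μ = 3.7330; ρ = a/6 = 0.6222
P₀ = 0.022496
Lq = P₀·a^c·ρ / (c!·(1−ρ)²) = 0.022496·2706.30040·0.6222/(720·0.14275)
= 0.36853

Final: 0.36853


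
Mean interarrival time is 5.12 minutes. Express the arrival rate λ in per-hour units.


λ = 1/(interarrival time) in consistent units.
1 hour = 60 min, so λ = 60/5.12 = 11.7188 per hour

Final: 11.7188 /hr


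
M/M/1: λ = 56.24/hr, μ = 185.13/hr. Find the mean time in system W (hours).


W = 1/(μ−λ) = 1/(185.13 − 56.24) = 1/128.89 = 0.007759 hr

Final: 0.007759 hr


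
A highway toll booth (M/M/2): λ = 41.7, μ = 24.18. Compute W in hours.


a = 1.7246; ρ = 0.8623; P₀ = 0.073951
Lq = P₀·a^c·ρ/(c!(1−ρ)²) = 4.99972
Wq = Lq/λ = 4.99972/41.7 = 0.11990 hr
W = Wq + 1/μ = 0.11990 + 0.04136 = 0.16125 hr

Final: 0.16125 hr


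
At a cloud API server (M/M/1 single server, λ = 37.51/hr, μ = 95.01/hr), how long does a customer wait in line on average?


ρ = 37.51/95.01 = 0.3948
Wq = ρ/(μ−λ) = 0.3948/(95.01 − 37.51) = 0.3948/57.50 = 0.006866 hr

Final: 0.006866 hr


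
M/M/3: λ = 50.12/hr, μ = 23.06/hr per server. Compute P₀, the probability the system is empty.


a = λ/μ = 50.12/23.06 = 2.1735; ρ = a/c = 0.7245
Σ_{k=0}^{2} a^k/k! (terms k=0..2) = 1.00000 + 2.17346 + 2.36197 = 5.53543
Tail: a^3/(3!(1−ρ)) = 10.26728/(6·0.2755) = 6.21100
P₀ = 1/(5.53543 + 6.21100) = 1/11.74643 = 0.085132

Final: 0.085132


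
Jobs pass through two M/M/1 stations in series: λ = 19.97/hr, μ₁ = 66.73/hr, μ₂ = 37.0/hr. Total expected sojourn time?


Each node sees arrival rate λ = 19.97/hr (tandem ⇒ throughput preserved).
W₁ = 1/(μ₁−λ) = 1/(66.73−19.97) = 0.02139 hr
W₂ = 1/(μ₂−λ) = 1/(37.0−19.97) = 0.05872 hr
W_total = W₁ + W₂ = 0.02139 + 0.05872 = 0.08011 hr

Final: 0.08011 hr


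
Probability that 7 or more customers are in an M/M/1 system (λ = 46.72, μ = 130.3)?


ρ = 46.72/130.3 = 0.3586
P(N ≥ n) = ρ^n = 0.3586^7 = 0.0007619

Final: 0.0007619


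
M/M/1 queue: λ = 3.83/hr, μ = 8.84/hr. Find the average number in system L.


ρ = λ/μ = 3.83/8.84 = 0.4333
L = ρ/(1−ρ) = 0.4333/(1 − 0.4333) = 0.4333/0.5667 = 0.7645

Final: 0.7645


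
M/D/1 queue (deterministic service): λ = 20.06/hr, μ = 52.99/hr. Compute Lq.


ρ = 20.06/52.99 = 0.3786
M/D/1: Lq = ρ²/(2(1−ρ)) = 0.1433/(2·0.6214) = 0.11530

Final: 0.11530


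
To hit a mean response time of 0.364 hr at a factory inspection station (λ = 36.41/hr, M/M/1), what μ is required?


W = 1/(μ−λ) ⇒ μ − λ = 1/W = 1/0.364 = 2.7473
μ = λ + 1/W = 36.41 + 2.7473 = 39.1573 per hr

Final: 39.1573 /hr


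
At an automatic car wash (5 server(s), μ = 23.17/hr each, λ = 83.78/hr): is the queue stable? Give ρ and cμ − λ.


Total capacity cμ = 5·23.17 = 115.85/hr
ρ = λ/(cμ) = 83.78/115.85 = 0.7232
Stable ⇔ ρ < 1: YES
Spare capacity = cμ − λ = 115.85 − 83.78 = 32.07/hr

Final: ρ = 0.7232; stable; margin = 32.07/hr


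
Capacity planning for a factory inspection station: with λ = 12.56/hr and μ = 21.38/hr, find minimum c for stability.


Stability requires cμ > λ ⇔ c > λ/μ.
λ/μ = 12.56/21.38 = 0.5875
Minimum integer c = ⌊0.5875⌋ + 1 = 1
Check: 1·21.38 = 21.38 > 12.56, while 0·21.38 = 0.00 ≤ 12.56

Final: 1 servers


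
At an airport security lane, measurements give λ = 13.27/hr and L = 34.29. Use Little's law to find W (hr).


W = L/λ = 34.29/13.27 = 2.5840 hr

Final: 2.5840 hr


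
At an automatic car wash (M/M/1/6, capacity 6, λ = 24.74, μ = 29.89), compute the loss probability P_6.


ρ = λ/μ = 24.74/29.89 = 0.8277
P_K = (1−ρ)ρ^K/(1−ρ^(K+1)) = (0.1723·0.321546)/(1 − 0.266144)
= 0.055402/0.733856 = 0.075494

Final: 0.075494


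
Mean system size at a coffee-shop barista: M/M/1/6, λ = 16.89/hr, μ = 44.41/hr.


ρ = 16.89/44.41 = 0.3803
L = ρ[1 − (K+1)ρ^K + Kρ^(K+1)] / [(1−ρ)(1−ρ^(K+1))]
Numerator: 0.3803·(1 − 7·0.003026 + 6·0.001151) = 0.374890
Denominator: (0.6197)·(0.998849) = 0.618967
L = 0.374890/0.618967 = 0.6057

Final: 0.6057


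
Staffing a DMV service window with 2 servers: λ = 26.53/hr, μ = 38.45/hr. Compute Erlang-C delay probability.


a = λ/μ = 0.6900; ρ = a/2 = 0.3450
P₀ = 0.486996 (from M/M/c formula)
C(c,a) = [a^c/(c!(1−ρ))]·P₀ = [0.47608/(2·0.6550)]·0.486996
= 0.36342·0.486996 = 0.176983

Final: 0.176983


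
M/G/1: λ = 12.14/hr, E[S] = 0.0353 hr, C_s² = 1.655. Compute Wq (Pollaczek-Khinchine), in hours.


ρ = λ·E[S] = 12.14·0.0353 = 0.4285
E[S²] = E[S]²(1+C_s²) = 0.0353²·(1+1.655) = 0.003308
Wq = λ·E[S²]/(2(1−ρ)) = 12.14·0.003308/(2·0.5715) = 0.03514 hr

Final: 0.03514 hr


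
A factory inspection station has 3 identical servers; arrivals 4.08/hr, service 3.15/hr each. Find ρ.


ρ = λ/(cμ) = 4.08/(3·3.15) = 4.08/9.45 = 0.4317

Final: 0.4317


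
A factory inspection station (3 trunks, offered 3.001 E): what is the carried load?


B(3,3.001) = 0.346274 (Erlang-B)
Carried load = a(1 − B) = 3.001·(1 − 0.346274) = 3.001·0.653726 = 1.9618 E

Final: 1.9618 Erlangs


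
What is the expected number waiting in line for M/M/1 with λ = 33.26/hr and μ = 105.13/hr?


ρ = 33.26/105.13 = 0.3164
Lq = ρ²/(1−ρ) = 0.1001/0.6836 = 0.1464

Final: 0.1464


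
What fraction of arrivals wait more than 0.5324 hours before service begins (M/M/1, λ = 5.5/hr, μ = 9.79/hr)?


ρ = 5.5/9.79 = 0.5618
P(Wq > t) = ρ·e^{−(μ−λ)t} = 0.5618·e^{−2.2840}
= 0.5618·0.101876 = 0.057234

Final: 0.057234


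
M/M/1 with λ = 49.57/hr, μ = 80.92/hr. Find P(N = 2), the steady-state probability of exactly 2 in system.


ρ = 49.57/80.92 = 0.6126
P_n = (1−ρ)·ρ^n = (1 − 0.6126)·0.6126^2 = 0.3874·0.375255 = 0.145381

Final: 0.145381


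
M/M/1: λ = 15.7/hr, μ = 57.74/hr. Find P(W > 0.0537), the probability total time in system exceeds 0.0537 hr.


W ~ Exponential(μ−λ) for M/M/1.
μ − λ = 57.74 − 15.7 = 42.0400
P(W > t) = e^{−(μ−λ)t} = e^{−2.2575} = 0.104607

Final: 0.104607


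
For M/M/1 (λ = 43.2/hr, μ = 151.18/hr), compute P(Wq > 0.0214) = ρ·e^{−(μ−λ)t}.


ρ = 43.2/151.18 = 0.2858
P(Wq > t) = ρ·e^{−(μ−λ)t} = 0.2858·e^{−2.3108}
= 0.2858·0.099185 = 0.028342

Final: 0.028342


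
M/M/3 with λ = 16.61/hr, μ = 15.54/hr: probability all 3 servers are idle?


a = λ/μ = 16.61/15.54 = 1.0689; ρ = a/c = 0.3563
Σ_{k=0}^{2} a^k/k! (terms k=0..2) = 1.00000 + 1.06885 + 0.57123 = 2.64008
Tail: a^3/(3!(1−ρ)) = 1.22111/(6·0.6437) = 0.31616
P₀ = 1/(2.64008 + 0.31616) = 1/2.95624 = 0.338267

Final: 0.338267


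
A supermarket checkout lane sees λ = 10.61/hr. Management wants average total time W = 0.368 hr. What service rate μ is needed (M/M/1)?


W = 1/(μ−λ) ⇒ μ − λ = 1/W = 1/0.368 = 2.7174
μ = λ + 1/W = 10.61 + 2.7174 = 13.3274 per hr

Final: 13.3274 /hr


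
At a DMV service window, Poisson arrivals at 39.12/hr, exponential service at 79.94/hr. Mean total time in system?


W = 1/(μ−λ) = 1/(79.94 − 39.12) = 1/40.82 = 0.02450 hr

Final: 0.02450 hr


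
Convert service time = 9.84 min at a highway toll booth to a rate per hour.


μ = 1/(service time) in consistent units.
1 hour = 60 min, so μ = 60/9.84 = 6.0976 per hour

Final: 6.0976 /hr


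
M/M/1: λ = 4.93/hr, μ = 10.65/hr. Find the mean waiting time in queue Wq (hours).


ρ = 4.93/10.65 = 0.4629
Wq = ρ/(μ−λ) = 0.4629/(10.65 − 4.93) = 0.4629/5.72 = 0.08093 hr

Final: 0.08093 hr


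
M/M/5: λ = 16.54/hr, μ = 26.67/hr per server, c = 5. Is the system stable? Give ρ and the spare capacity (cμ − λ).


Total capacity cμ = 5·26.67 = 133.35/hr
ρ = λ/(cμ) = 16.54/133.35 = 0.1240
Stable ⇔ ρ < 1: YES
Spare capacity = cμ − λ = 133.35 − 16.54 = 116.81/hr

Final: ρ = 0.1240; stable; margin = 116.81/hr


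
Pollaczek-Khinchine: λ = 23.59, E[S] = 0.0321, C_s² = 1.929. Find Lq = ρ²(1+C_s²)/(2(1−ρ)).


ρ = λ·E[S] = 23.59·0.0321 = 0.7572
Lq = ρ²(1+C_s²)/(2(1−ρ)) = 0.5734·(1+1.929)/(2·0.2428)
= 0.5734·2.9290/0.4855 = 3.45921

Final: 3.45921


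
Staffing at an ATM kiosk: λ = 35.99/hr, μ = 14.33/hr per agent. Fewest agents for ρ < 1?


Stability requires cμ > λ ⇔ c > λ/μ.
λ/μ = 35.99/14.33 = 2.5115
Minimum integer c = ⌊2.5115⌋ + 1 = 3
Check: 3·14.33 = 42.99 > 35.99, while 2·14.33 = 28.66 ≤ 35.99

Final: 3 servers


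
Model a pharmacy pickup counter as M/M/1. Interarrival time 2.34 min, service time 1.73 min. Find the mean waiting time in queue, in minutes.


λ = 60/2.34 = 25.6410 /hr
μ = 60/1.73 = 34.6821 /hr
ρ = λ/μ = 25.6410/34.6821 = 0.7393
Wq = ρ/(μ−λ) = 0.7393/(34.6821−25.6410) = 0.08177 hr
In minutes: 0.08177·60 = 4.906 min

Final: 4.906 min


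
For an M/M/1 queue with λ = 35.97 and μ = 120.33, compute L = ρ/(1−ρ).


ρ = λ/μ = 35.97/120.33 = 0.2989
L = ρ/(1−ρ) = 0.2989/(1 − 0.2989) = 0.2989/0.7011 = 0.4264

Final: 0.4264


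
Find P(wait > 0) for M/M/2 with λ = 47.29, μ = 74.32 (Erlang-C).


a = λ/μ = 0.6363; ρ = a/2 = 0.3182
P₀ = 0.517277 (from M/M/c formula)
C(c,a) = [a^c/(c!(1−ρ))]·P₀ = [0.40488/(2·0.6818)]·0.517277
= 0.29690·0.517277 = 0.153579

Final: 0.153579


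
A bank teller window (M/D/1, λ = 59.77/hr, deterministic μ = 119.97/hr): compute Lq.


ρ = 59.77/119.97 = 0.4982
M/D/1: Lq = ρ²/(2(1−ρ)) = 0.2482/(2·0.5018) = 0.24732

Final: 0.24732


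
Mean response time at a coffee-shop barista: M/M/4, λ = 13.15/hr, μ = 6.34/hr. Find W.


a = 2.0741; ρ = 0.5185; P₀ = 0.120280
Lq = P₀·a^c·ρ/(c!(1−ρ)²) = 0.20748
Wq = Lq/λ = 0.20748/13.15 = 0.01578 hr
W = Wq + 1/μ = 0.01578 + 0.15773 = 0.17351 hr

Final: 0.17351 hr


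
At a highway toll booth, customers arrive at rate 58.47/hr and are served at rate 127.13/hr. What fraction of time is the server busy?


ρ = λ/μ = 58.47/127.13 = 0.4599

Final: 0.4599


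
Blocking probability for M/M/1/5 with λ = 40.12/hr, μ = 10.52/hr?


ρ = λ/μ = 40.12/10.52 = 3.8137
P_K = (1−ρ)ρ^K/(1−ρ^(K+1)) = (-2.8137·806.725756)/(1 − 3076.600506)
= -2269.874750/-3075.600506 = 0.738027

Final: 0.738027


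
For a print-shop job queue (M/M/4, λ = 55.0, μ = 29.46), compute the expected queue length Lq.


a = λ/μ = 1.8669; ρ = a/4 = 0.4667
P₀ = 0.150525
Lq = P₀·a^c·ρ / (c!·(1−ρ)²) = 0.150525·12.14842·0.4667/(24·0.28437)
= 0.12505

Final: 0.12505


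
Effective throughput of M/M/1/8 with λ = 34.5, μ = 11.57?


ρ = 2.9818; P_K = (1−ρ)ρ^8/(1−ρ^9) = 0.664673
λ_eff = λ(1 − P_K) = 34.5·(1 − 0.664673) = 34.5·0.335327 = 11.5688 /hr

Final: 11.5688 /hr


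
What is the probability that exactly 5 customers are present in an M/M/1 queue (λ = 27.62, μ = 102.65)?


ρ = 27.62/102.65 = 0.2691
P_n = (1−ρ)·ρ^n = (1 − 0.2691)·0.2691^5 = 0.7309·0.001410 = 0.001031

Final: 0.001031


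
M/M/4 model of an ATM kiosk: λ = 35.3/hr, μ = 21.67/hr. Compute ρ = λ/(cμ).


ρ = λ/(cμ) = 35.3/(4·21.67) = 35.3/86.68 = 0.4072

Final: 0.4072


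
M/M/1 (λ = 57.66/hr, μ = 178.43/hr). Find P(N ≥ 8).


ρ = 57.66/178.43 = 0.3232
P(N ≥ n) = ρ^n = 0.3232^8 = 0.0001189

Final: 0.0001189


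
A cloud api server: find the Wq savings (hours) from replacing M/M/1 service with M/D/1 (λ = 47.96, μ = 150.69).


ρ = 47.96/150.69 = 0.3183
Wq(M/M/1) = ρ/(μ−λ) = 0.3183/102.73 = 0.003098 hr
Wq(M/D/1) = ρ/(2(μ−λ)) = 0.001549 hr
Savings = 0.003098 − 0.001549 = 0.001549 hr

Final: 0.001549 hr


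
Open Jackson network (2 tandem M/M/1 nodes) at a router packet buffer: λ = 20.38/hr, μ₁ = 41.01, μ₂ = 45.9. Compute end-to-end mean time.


Each node sees arrival rate λ = 20.38/hr (tandem ⇒ throughput preserved).
W₁ = 1/(μ₁−λ) = 1/(41.01−20.38) = 0.04847 hr
W₂ = 1/(μ₂−λ) = 1/(45.9−20.38) = 0.03918 hr
W_total = W₁ + W₂ = 0.04847 + 0.03918 = 0.08766 hr

Final: 0.08766 hr


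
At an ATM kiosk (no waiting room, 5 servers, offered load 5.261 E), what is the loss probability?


B(c,a) = (a^c/c!) / Σ_{k=0}^{c} a^k/k!
a^5/5! = 33.586153
Σ terms (k=0..5): 1.00000 + 5.26100 + 13.83906 + 24.26910 + 31.91993 + 33.58615 = 109.875245
B = 33.586153/109.875245 = 0.305675

Final: 0.305675


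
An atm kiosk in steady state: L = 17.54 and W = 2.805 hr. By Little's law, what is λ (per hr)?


λ = L/W = 17.54/2.805 = 6.2531 /hr

Final: 6.2531 /hr


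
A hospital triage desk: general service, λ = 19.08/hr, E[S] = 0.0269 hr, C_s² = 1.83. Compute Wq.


ρ = λ·E[S] = 19.08·0.0269 = 0.5133
E[S²] = E[S]²(1+C_s²) = 0.0269²·(1+1.83) = 0.002048
Wq = λ·E[S²]/(2(1−ρ)) = 19.08·0.002048/(2·0.4867) = 0.04014 hr

Final: 0.04014 hr


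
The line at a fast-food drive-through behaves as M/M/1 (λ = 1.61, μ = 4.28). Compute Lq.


ρ = 1.61/4.28 = 0.3762
Lq = ρ²/(1−ρ) = 0.1415/0.6238 = 0.2268

Final: 0.2268


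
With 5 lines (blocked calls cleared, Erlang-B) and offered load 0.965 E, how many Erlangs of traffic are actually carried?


B(5,0.965) = 0.002658 (Erlang-B)
Carried load = a(1 − B) = 0.965·(1 − 0.002658) = 0.965·0.997342 = 0.9624 E

Final: 0.9624 Erlangs


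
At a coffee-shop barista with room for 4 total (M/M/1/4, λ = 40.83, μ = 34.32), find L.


ρ = 40.83/34.32 = 1.1897
L = ρ[1 − (K+1)ρ^K + Kρ^(K+1)] / [(1−ρ)(1−ρ^(K+1))]
Numerator: 1.1897·(1 − 5·2.003219 + 4·2.383200) = 0.614717
Denominator: (-0.1897)·(-1.383200) = 0.262373
L = 0.614717/0.262373 = 2.3429

Final: 2.3429


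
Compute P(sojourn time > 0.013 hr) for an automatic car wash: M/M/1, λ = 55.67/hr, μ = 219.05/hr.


W ~ Exponential(μ−λ) for M/M/1.
μ − λ = 219.05 − 55.67 = 163.3800
P(W > t) = e^{−(μ−λ)t} = e^{−2.1239} = 0.119560

Final: 0.119560


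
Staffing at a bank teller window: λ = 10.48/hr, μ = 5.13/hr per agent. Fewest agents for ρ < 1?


Stability requires cμ > λ ⇔ c > λ/μ.
λ/μ = 10.48/5.13 = 2.0429
Minimum integer c = ⌊2.0429⌋ + 1 = 3
Check: 3·5.13 = 15.39 > 10.48, while 2·5.13 = 10.26 ≤ 10.48

Final: 3 servers


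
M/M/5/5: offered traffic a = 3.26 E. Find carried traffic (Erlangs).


B(5,3.26) = 0.132700 (Erlang-B)
Carried load = a(1 − B) = 3.26·(1 − 0.132700) = 3.26·0.867300 = 2.8274 E

Final: 2.8274 Erlangs


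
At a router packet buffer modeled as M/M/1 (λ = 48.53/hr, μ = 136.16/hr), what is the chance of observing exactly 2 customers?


ρ = 48.53/136.16 = 0.3564
P_n = (1−ρ)·ρ^n = (1 − 0.3564)·0.3564^2 = 0.6436·0.127034 = 0.081757

Final: 0.081757


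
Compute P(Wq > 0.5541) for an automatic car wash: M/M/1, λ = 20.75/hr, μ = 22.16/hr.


ρ = 20.75/22.16 = 0.9364
P(Wq > t) = ρ·e^{−(μ−λ)t} = 0.9364·e^{−0.7813}
= 0.9364·0.457819 = 0.428689

Final: 0.428689


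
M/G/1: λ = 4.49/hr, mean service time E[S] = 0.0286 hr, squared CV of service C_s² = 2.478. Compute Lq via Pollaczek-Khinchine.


ρ = λ·E[S] = 4.49·0.0286 = 0.1284
Lq = ρ²(1+C_s²)/(2(1−ρ)) = 0.01649·(1+2.478)/(2·0.8716)
= 0.01649·3.4780/1.7432 = 0.03290

Final: 0.03290


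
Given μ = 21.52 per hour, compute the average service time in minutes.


Mean service time = 1/μ = 1/21.52 hour = 0.04647 hour
In minutes: 0.04647 × 60 = 2.7881 min

Final: 2.7881 min


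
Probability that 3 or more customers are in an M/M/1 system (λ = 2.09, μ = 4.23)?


ρ = 2.09/4.23 = 0.4941
P(N ≥ n) = ρ^n = 0.4941^3 = 0.120620

Final: 0.120620


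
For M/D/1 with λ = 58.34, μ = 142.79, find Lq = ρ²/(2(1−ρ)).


ρ = 58.34/142.79 = 0.4086
M/D/1: Lq = ρ²/(2(1−ρ)) = 0.1669/(2·0.5914) = 0.14113

Final: 0.14113


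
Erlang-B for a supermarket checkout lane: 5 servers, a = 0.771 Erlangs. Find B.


B(c,a) = (a^c/c!) / Σ_{k=0}^{c} a^k/k!
a^5/5! = 0.002270
Σ terms (k=0..5): 1.00000 + 0.77100 + 0.29722 + 0.07639 + 0.01472 + 0.002270 = 2.161600
B = 0.002270/2.161600 = 0.001050

Final: 0.001050
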